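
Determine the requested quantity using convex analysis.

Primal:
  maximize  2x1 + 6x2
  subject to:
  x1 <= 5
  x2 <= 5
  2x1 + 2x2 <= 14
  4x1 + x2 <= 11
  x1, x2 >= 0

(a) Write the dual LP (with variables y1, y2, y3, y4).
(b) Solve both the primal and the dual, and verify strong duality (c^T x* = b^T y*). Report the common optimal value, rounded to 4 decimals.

The standard primal-dual pair for 'max c^T x s.t. A x <= b, x >= 0' is:
  Dual:  min b^T y  s.t.  A^T y >= c,  y >= 0.

So the dual LP is:
  minimize  5y1 + 5y2 + 14y3 + 11y4
  subject to:
    y1 + 2y3 + 4y4 >= 2
    y2 + 2y3 + y4 >= 6
    y1, y2, y3, y4 >= 0

Solving the primal: x* = (1.5, 5).
  primal value c^T x* = 33.
Solving the dual: y* = (0, 5.5, 0, 0.5).
  dual value b^T y* = 33.
Strong duality: c^T x* = b^T y*. Confirmed.

33


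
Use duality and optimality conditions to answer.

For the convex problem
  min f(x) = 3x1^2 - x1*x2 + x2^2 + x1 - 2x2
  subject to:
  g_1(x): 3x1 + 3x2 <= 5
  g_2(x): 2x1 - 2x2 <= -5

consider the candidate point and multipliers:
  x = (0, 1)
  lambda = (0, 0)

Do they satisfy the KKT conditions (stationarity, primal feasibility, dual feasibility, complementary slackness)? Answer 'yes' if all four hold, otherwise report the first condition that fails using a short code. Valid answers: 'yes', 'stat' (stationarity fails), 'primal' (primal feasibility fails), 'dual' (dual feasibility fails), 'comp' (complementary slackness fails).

Gradient of f: grad f(x) = Q x + c = (0, 0)
Constraint values g_i(x) = a_i^T x - b_i:
  g_1((0, 1)) = -2
  g_2((0, 1)) = 3
Stationarity residual: grad f(x) + sum_i lambda_i a_i = (0, 0)
  -> stationarity OK
Primal feasibility (all g_i <= 0): FAILS
Dual feasibility (all lambda_i >= 0): OK
Complementary slackness (lambda_i * g_i(x) = 0 for all i): OK

Verdict: the first failing condition is primal_feasibility -> primal.

primal


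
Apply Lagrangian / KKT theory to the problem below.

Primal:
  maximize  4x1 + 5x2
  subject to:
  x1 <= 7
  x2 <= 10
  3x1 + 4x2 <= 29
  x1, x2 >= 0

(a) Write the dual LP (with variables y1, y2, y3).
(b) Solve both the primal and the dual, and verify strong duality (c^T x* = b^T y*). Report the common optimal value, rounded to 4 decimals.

The standard primal-dual pair for 'max c^T x s.t. A x <= b, x >= 0' is:
  Dual:  min b^T y  s.t.  A^T y >= c,  y >= 0.

So the dual LP is:
  minimize  7y1 + 10y2 + 29y3
  subject to:
    y1 + 3y3 >= 4
    y2 + 4y3 >= 5
    y1, y2, y3 >= 0

Solving the primal: x* = (7, 2).
  primal value c^T x* = 38.
Solving the dual: y* = (0.25, 0, 1.25).
  dual value b^T y* = 38.
Strong duality: c^T x* = b^T y*. Confirmed.

38


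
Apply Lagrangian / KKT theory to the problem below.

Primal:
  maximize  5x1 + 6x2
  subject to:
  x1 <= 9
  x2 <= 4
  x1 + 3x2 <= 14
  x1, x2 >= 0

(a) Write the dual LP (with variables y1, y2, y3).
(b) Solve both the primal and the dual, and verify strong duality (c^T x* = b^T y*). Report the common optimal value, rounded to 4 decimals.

The standard primal-dual pair for 'max c^T x s.t. A x <= b, x >= 0' is:
  Dual:  min b^T y  s.t.  A^T y >= c,  y >= 0.

So the dual LP is:
  minimize  9y1 + 4y2 + 14y3
  subject to:
    y1 + y3 >= 5
    y2 + 3y3 >= 6
    y1, y2, y3 >= 0

Solving the primal: x* = (9, 1.6667).
  primal value c^T x* = 55.
Solving the dual: y* = (3, 0, 2).
  dual value b^T y* = 55.
Strong duality: c^T x* = b^T y*. Confirmed.

55


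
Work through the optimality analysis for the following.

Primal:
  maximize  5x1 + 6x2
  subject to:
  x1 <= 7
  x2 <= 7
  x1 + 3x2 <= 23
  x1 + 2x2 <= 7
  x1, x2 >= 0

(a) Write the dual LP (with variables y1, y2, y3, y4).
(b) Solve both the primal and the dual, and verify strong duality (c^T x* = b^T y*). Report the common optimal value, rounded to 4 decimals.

The standard primal-dual pair for 'max c^T x s.t. A x <= b, x >= 0' is:
  Dual:  min b^T y  s.t.  A^T y >= c,  y >= 0.

So the dual LP is:
  minimize  7y1 + 7y2 + 23y3 + 7y4
  subject to:
    y1 + y3 + y4 >= 5
    y2 + 3y3 + 2y4 >= 6
    y1, y2, y3, y4 >= 0

Solving the primal: x* = (7, 0).
  primal value c^T x* = 35.
Solving the dual: y* = (2, 0, 0, 3).
  dual value b^T y* = 35.
Strong duality: c^T x* = b^T y*. Confirmed.

35


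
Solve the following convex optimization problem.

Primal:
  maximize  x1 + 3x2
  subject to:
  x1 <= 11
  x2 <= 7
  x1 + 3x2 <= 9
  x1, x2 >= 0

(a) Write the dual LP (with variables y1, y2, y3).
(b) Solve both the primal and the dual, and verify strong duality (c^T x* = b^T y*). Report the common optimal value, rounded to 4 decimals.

The standard primal-dual pair for 'max c^T x s.t. A x <= b, x >= 0' is:
  Dual:  min b^T y  s.t.  A^T y >= c,  y >= 0.

So the dual LP is:
  minimize  11y1 + 7y2 + 9y3
  subject to:
    y1 + y3 >= 1
    y2 + 3y3 >= 3
    y1, y2, y3 >= 0

Solving the primal: x* = (9, 0).
  primal value c^T x* = 9.
Solving the dual: y* = (0, 0, 1).
  dual value b^T y* = 9.
Strong duality: c^T x* = b^T y*. Confirmed.

9


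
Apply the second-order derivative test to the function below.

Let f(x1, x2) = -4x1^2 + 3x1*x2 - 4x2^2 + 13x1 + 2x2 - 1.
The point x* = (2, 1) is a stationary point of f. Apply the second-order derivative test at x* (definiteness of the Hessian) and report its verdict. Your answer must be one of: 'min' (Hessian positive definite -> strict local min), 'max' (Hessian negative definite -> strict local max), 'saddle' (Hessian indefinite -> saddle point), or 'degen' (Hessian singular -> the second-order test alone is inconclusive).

Compute the Hessian H = grad^2 f:
  H = [[-8, 3], [3, -8]]
Verify stationarity: grad f(x*) = H x* + g = (0, 0).
Eigenvalues of H: -11, -5.
Both eigenvalues < 0, so H is negative definite -> x* is a strict local max.

max


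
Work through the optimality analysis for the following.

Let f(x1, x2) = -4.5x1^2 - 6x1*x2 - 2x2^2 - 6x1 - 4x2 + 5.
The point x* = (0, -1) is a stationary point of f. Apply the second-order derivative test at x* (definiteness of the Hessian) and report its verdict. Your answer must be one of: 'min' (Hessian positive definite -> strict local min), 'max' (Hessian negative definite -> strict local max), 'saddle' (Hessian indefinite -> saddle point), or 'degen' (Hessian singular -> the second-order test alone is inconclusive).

Compute the Hessian H = grad^2 f:
  H = [[-9, -6], [-6, -4]]
Verify stationarity: grad f(x*) = H x* + g = (0, 0).
Eigenvalues of H: -13, 0.
H has a zero eigenvalue (singular; negative semidefinite but not definite), so H is neither positive definite, negative definite, nor indefinite. The second-order test alone is inconclusive -> degen.
(Indeed, f is constant along the null direction of H through x*, so x* is not a strict local extremum.)

degen


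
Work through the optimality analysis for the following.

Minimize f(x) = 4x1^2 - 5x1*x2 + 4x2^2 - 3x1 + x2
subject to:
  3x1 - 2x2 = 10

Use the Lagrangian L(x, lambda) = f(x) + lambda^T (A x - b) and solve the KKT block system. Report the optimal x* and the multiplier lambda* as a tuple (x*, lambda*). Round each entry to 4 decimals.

Form the Lagrangian:
  L(x, lambda) = (1/2) x^T Q x + c^T x + lambda^T (A x - b)
Stationarity (grad_x L = 0): Q x + c + A^T lambda = 0.
Primal feasibility: A x = b.

This gives the KKT block system:
  [ Q   A^T ] [ x     ]   [-c ]
  [ A    0  ] [ lambda ] = [ b ]

Solving the linear system:
  x*      = (3.3182, -0.0227)
  lambda* = (-7.8864)
  f(x*)   = 34.4432

x* = (3.3182, -0.0227), lambda* = (-7.8864)


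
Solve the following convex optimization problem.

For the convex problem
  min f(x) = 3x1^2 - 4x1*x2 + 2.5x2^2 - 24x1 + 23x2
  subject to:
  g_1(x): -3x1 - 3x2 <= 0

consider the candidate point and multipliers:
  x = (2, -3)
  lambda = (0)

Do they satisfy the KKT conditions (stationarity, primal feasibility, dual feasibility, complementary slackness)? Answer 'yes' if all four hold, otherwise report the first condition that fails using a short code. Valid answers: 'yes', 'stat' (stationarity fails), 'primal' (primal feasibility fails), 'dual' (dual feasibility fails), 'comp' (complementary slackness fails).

Gradient of f: grad f(x) = Q x + c = (0, 0)
Constraint values g_i(x) = a_i^T x - b_i:
  g_1((2, -3)) = 3
Stationarity residual: grad f(x) + sum_i lambda_i a_i = (0, 0)
  -> stationarity OK
Primal feasibility (all g_i <= 0): FAILS
Dual feasibility (all lambda_i >= 0): OK
Complementary slackness (lambda_i * g_i(x) = 0 for all i): OK

Verdict: the first failing condition is primal_feasibility -> primal.

primal


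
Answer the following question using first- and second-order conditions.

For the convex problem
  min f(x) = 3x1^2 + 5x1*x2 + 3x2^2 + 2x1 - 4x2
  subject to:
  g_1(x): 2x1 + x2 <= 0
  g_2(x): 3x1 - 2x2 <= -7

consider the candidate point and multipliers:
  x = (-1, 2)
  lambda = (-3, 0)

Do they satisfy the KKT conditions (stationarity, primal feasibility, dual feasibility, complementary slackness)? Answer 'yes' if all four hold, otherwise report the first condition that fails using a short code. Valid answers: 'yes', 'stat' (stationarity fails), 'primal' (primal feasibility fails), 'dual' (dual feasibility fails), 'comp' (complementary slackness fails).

Gradient of f: grad f(x) = Q x + c = (6, 3)
Constraint values g_i(x) = a_i^T x - b_i:
  g_1((-1, 2)) = 0
  g_2((-1, 2)) = 0
Stationarity residual: grad f(x) + sum_i lambda_i a_i = (0, 0)
  -> stationarity OK
Primal feasibility (all g_i <= 0): OK
Dual feasibility (all lambda_i >= 0): FAILS
Complementary slackness (lambda_i * g_i(x) = 0 for all i): OK

Verdict: the first failing condition is dual_feasibility -> dual.

dual


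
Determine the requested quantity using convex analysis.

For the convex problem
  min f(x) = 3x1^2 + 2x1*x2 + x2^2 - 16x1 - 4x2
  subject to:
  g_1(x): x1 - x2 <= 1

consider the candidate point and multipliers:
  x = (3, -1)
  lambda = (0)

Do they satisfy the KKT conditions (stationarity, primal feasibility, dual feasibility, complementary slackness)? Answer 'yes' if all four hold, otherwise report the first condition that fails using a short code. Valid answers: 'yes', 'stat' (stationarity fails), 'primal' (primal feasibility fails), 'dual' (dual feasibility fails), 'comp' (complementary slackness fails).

Gradient of f: grad f(x) = Q x + c = (0, 0)
Constraint values g_i(x) = a_i^T x - b_i:
  g_1((3, -1)) = 3
Stationarity residual: grad f(x) + sum_i lambda_i a_i = (0, 0)
  -> stationarity OK
Primal feasibility (all g_i <= 0): FAILS
Dual feasibility (all lambda_i >= 0): OK
Complementary slackness (lambda_i * g_i(x) = 0 for all i): OK

Verdict: the first failing condition is primal_feasibility -> primal.

primal


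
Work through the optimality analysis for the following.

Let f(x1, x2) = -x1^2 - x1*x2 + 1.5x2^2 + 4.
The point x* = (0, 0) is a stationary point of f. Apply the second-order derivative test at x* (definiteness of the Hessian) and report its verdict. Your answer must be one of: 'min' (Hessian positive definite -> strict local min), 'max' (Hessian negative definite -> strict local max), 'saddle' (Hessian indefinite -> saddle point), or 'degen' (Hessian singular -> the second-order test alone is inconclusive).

Compute the Hessian H = grad^2 f:
  H = [[-2, -1], [-1, 3]]
Verify stationarity: grad f(x*) = H x* + g = (0, 0).
Eigenvalues of H: -2.1926, 3.1926.
Eigenvalues have mixed signs, so H is indefinite -> x* is a saddle point.

saddle


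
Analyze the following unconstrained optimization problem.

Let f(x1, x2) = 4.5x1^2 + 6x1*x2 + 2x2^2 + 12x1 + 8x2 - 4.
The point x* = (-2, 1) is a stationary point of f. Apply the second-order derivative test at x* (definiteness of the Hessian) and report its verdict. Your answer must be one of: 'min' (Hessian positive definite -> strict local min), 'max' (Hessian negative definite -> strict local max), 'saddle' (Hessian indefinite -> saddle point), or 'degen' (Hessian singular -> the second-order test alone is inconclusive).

Compute the Hessian H = grad^2 f:
  H = [[9, 6], [6, 4]]
Verify stationarity: grad f(x*) = H x* + g = (0, 0).
Eigenvalues of H: 0, 13.
H has a zero eigenvalue (singular; positive semidefinite but not definite), so H is neither positive definite, negative definite, nor indefinite. The second-order test alone is inconclusive -> degen.
(Indeed, f is constant along the null direction of H through x*, so x* is not a strict local extremum.)

degen


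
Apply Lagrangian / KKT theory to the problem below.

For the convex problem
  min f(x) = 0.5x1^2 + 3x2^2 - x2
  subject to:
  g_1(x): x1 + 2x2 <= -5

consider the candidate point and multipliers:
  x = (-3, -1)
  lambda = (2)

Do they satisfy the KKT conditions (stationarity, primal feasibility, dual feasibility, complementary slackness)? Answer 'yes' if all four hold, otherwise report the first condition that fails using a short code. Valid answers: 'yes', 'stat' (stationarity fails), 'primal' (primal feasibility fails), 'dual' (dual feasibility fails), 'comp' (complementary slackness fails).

Gradient of f: grad f(x) = Q x + c = (-3, -7)
Constraint values g_i(x) = a_i^T x - b_i:
  g_1((-3, -1)) = 0
Stationarity residual: grad f(x) + sum_i lambda_i a_i = (-1, -3)
  -> stationarity FAILS
Primal feasibility (all g_i <= 0): OK
Dual feasibility (all lambda_i >= 0): OK
Complementary slackness (lambda_i * g_i(x) = 0 for all i): OK

Verdict: the first failing condition is stationarity -> stat.

stat


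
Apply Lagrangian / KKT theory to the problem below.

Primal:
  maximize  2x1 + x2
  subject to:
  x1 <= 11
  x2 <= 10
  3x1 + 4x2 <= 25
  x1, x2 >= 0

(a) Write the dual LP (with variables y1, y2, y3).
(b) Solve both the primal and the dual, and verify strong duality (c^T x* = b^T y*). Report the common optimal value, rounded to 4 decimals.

The standard primal-dual pair for 'max c^T x s.t. A x <= b, x >= 0' is:
  Dual:  min b^T y  s.t.  A^T y >= c,  y >= 0.

So the dual LP is:
  minimize  11y1 + 10y2 + 25y3
  subject to:
    y1 + 3y3 >= 2
    y2 + 4y3 >= 1
    y1, y2, y3 >= 0

Solving the primal: x* = (8.3333, 0).
  primal value c^T x* = 16.6667.
Solving the dual: y* = (0, 0, 0.6667).
  dual value b^T y* = 16.6667.
Strong duality: c^T x* = b^T y*. Confirmed.

16.6667


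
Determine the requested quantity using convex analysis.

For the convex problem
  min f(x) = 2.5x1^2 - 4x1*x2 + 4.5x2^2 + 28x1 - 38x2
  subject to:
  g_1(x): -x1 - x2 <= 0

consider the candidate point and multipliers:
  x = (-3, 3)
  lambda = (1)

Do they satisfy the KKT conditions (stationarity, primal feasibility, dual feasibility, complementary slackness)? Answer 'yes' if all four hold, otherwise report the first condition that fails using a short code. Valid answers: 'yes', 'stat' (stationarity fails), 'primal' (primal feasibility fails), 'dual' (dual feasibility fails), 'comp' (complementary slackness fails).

Gradient of f: grad f(x) = Q x + c = (1, 1)
Constraint values g_i(x) = a_i^T x - b_i:
  g_1((-3, 3)) = 0
Stationarity residual: grad f(x) + sum_i lambda_i a_i = (0, 0)
  -> stationarity OK
Primal feasibility (all g_i <= 0): OK
Dual feasibility (all lambda_i >= 0): OK
Complementary slackness (lambda_i * g_i(x) = 0 for all i): OK

Verdict: yes, KKT holds.

yes


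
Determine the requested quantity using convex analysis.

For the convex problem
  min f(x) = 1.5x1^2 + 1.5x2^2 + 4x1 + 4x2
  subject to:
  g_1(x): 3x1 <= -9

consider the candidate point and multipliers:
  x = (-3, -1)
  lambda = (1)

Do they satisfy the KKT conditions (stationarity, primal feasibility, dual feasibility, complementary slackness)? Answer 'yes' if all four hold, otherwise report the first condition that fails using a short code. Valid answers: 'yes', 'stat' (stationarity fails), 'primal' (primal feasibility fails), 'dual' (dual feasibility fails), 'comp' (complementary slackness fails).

Gradient of f: grad f(x) = Q x + c = (-5, 1)
Constraint values g_i(x) = a_i^T x - b_i:
  g_1((-3, -1)) = 0
Stationarity residual: grad f(x) + sum_i lambda_i a_i = (-2, 1)
  -> stationarity FAILS
Primal feasibility (all g_i <= 0): OK
Dual feasibility (all lambda_i >= 0): OK
Complementary slackness (lambda_i * g_i(x) = 0 for all i): OK

Verdict: the first failing condition is stationarity -> stat.

stat


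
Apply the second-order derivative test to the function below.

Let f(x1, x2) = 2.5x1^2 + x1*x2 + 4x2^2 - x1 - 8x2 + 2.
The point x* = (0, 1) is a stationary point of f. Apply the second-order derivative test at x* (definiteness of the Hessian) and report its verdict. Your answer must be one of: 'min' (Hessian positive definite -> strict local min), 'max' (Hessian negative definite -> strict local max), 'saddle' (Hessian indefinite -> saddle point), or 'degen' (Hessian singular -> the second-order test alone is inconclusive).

Compute the Hessian H = grad^2 f:
  H = [[5, 1], [1, 8]]
Verify stationarity: grad f(x*) = H x* + g = (0, 0).
Eigenvalues of H: 4.6972, 8.3028.
Both eigenvalues > 0, so H is positive definite -> x* is a strict local min.

min


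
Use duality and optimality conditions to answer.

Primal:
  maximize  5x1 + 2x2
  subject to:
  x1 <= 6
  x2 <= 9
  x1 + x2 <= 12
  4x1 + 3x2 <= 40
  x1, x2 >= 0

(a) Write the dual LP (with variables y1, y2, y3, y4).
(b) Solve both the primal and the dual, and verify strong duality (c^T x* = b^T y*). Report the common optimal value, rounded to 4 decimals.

The standard primal-dual pair for 'max c^T x s.t. A x <= b, x >= 0' is:
  Dual:  min b^T y  s.t.  A^T y >= c,  y >= 0.

So the dual LP is:
  minimize  6y1 + 9y2 + 12y3 + 40y4
  subject to:
    y1 + y3 + 4y4 >= 5
    y2 + y3 + 3y4 >= 2
    y1, y2, y3, y4 >= 0

Solving the primal: x* = (6, 5.3333).
  primal value c^T x* = 40.6667.
Solving the dual: y* = (2.3333, 0, 0, 0.6667).
  dual value b^T y* = 40.6667.
Strong duality: c^T x* = b^T y*. Confirmed.

40.6667


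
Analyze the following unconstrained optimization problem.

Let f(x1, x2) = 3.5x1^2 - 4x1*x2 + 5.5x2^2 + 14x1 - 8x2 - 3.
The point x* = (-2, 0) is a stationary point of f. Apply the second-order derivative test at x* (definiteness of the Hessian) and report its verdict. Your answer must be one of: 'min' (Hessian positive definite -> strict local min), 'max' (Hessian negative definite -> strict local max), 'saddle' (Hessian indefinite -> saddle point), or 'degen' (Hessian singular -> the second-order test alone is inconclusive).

Compute the Hessian H = grad^2 f:
  H = [[7, -4], [-4, 11]]
Verify stationarity: grad f(x*) = H x* + g = (0, 0).
Eigenvalues of H: 4.5279, 13.4721.
Both eigenvalues > 0, so H is positive definite -> x* is a strict local min.

min


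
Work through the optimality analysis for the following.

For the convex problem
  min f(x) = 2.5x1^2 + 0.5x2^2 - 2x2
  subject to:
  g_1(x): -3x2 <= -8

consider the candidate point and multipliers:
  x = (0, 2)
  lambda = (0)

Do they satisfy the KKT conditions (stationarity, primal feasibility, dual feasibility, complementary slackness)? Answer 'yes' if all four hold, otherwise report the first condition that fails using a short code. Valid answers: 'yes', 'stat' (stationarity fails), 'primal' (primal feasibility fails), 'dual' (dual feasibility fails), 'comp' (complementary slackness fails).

Gradient of f: grad f(x) = Q x + c = (0, 0)
Constraint values g_i(x) = a_i^T x - b_i:
  g_1((0, 2)) = 2
Stationarity residual: grad f(x) + sum_i lambda_i a_i = (0, 0)
  -> stationarity OK
Primal feasibility (all g_i <= 0): FAILS
Dual feasibility (all lambda_i >= 0): OK
Complementary slackness (lambda_i * g_i(x) = 0 for all i): OK

Verdict: the first failing condition is primal_feasibility -> primal.

primal


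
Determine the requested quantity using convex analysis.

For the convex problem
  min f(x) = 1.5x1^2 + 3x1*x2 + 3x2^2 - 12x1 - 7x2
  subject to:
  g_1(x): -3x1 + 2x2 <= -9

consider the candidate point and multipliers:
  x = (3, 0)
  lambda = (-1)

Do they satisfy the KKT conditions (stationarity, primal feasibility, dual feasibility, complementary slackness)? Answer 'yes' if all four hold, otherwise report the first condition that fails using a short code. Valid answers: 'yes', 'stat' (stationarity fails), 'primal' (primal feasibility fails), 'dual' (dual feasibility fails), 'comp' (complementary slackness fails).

Gradient of f: grad f(x) = Q x + c = (-3, 2)
Constraint values g_i(x) = a_i^T x - b_i:
  g_1((3, 0)) = 0
Stationarity residual: grad f(x) + sum_i lambda_i a_i = (0, 0)
  -> stationarity OK
Primal feasibility (all g_i <= 0): OK
Dual feasibility (all lambda_i >= 0): FAILS
Complementary slackness (lambda_i * g_i(x) = 0 for all i): OK

Verdict: the first failing condition is dual_feasibility -> dual.

dual


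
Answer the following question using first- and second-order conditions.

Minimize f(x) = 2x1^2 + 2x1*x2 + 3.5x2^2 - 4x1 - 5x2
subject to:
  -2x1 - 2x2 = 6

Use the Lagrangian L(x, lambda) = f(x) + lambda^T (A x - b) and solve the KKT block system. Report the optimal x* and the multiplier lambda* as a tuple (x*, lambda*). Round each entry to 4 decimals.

Form the Lagrangian:
  L(x, lambda) = (1/2) x^T Q x + c^T x + lambda^T (A x - b)
Stationarity (grad_x L = 0): Q x + c + A^T lambda = 0.
Primal feasibility: A x = b.

This gives the KKT block system:
  [ Q   A^T ] [ x     ]   [-c ]
  [ A    0  ] [ lambda ] = [ b ]

Solving the linear system:
  x*      = (-2.2857, -0.7143)
  lambda* = (-7.2857)
  f(x*)   = 28.2143

x* = (-2.2857, -0.7143), lambda* = (-7.2857)


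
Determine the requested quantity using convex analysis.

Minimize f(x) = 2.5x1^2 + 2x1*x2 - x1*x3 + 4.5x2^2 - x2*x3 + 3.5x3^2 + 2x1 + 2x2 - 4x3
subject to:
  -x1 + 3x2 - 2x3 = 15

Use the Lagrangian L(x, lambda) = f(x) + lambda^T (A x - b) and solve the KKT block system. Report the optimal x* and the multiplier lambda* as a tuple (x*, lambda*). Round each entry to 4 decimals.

Form the Lagrangian:
  L(x, lambda) = (1/2) x^T Q x + c^T x + lambda^T (A x - b)
Stationarity (grad_x L = 0): Q x + c + A^T lambda = 0.
Primal feasibility: A x = b.

This gives the KKT block system:
  [ Q   A^T ] [ x     ]   [-c ]
  [ A    0  ] [ lambda ] = [ b ]

Solving the linear system:
  x*      = (-3.3306, 2.809, -1.6213)
  lambda* = (-7.4136)
  f(x*)   = 58.3231

x* = (-3.3306, 2.809, -1.6213), lambda* = (-7.4136)


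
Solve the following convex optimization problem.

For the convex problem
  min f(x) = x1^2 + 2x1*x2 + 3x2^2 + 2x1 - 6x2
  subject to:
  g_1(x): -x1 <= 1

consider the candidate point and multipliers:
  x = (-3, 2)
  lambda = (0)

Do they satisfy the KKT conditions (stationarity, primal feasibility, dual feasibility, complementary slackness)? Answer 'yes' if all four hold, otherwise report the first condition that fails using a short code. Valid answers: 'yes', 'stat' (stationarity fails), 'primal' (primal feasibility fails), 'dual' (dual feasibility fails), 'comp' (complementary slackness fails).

Gradient of f: grad f(x) = Q x + c = (0, 0)
Constraint values g_i(x) = a_i^T x - b_i:
  g_1((-3, 2)) = 2
Stationarity residual: grad f(x) + sum_i lambda_i a_i = (0, 0)
  -> stationarity OK
Primal feasibility (all g_i <= 0): FAILS
Dual feasibility (all lambda_i >= 0): OK
Complementary slackness (lambda_i * g_i(x) = 0 for all i): OK

Verdict: the first failing condition is primal_feasibility -> primal.

primal


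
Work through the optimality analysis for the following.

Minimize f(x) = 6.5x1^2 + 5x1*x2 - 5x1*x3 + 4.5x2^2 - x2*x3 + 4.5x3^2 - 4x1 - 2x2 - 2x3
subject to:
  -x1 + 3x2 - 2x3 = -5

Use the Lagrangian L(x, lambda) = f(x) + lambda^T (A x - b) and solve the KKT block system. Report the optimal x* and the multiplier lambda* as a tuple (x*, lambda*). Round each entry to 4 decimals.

Form the Lagrangian:
  L(x, lambda) = (1/2) x^T Q x + c^T x + lambda^T (A x - b)
Stationarity (grad_x L = 0): Q x + c + A^T lambda = 0.
Primal feasibility: A x = b.

This gives the KKT block system:
  [ Q   A^T ] [ x     ]   [-c ]
  [ A    0  ] [ lambda ] = [ b ]

Solving the linear system:
  x*      = (1.0385, -0.6538, 1)
  lambda* = (1.2308)
  f(x*)   = 0.6538

x* = (1.0385, -0.6538, 1), lambda* = (1.2308)


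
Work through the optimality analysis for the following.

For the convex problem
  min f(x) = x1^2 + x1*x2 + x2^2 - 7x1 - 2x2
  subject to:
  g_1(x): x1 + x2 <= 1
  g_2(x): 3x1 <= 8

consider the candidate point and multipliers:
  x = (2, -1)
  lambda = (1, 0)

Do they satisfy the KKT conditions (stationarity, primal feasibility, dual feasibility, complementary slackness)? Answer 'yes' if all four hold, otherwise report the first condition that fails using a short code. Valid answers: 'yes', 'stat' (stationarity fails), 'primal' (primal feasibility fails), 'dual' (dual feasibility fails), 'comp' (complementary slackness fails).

Gradient of f: grad f(x) = Q x + c = (-4, -2)
Constraint values g_i(x) = a_i^T x - b_i:
  g_1((2, -1)) = 0
  g_2((2, -1)) = -2
Stationarity residual: grad f(x) + sum_i lambda_i a_i = (-3, -1)
  -> stationarity FAILS
Primal feasibility (all g_i <= 0): OK
Dual feasibility (all lambda_i >= 0): OK
Complementary slackness (lambda_i * g_i(x) = 0 for all i): OK

Verdict: the first failing condition is stationarity -> stat.

stat


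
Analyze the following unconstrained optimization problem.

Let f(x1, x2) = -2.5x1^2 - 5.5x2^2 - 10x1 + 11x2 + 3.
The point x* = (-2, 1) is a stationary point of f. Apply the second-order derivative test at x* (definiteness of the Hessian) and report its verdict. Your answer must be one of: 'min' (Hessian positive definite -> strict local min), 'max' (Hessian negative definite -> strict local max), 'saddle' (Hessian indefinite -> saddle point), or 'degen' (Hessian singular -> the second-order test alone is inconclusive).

Compute the Hessian H = grad^2 f:
  H = [[-5, 0], [0, -11]]
Verify stationarity: grad f(x*) = H x* + g = (0, 0).
Eigenvalues of H: -11, -5.
Both eigenvalues < 0, so H is negative definite -> x* is a strict local max.

max


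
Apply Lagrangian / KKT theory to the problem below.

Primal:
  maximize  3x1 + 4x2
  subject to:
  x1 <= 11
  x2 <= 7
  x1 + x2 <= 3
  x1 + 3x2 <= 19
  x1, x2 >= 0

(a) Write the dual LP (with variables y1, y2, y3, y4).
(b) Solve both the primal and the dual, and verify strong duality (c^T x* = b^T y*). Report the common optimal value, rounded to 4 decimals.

The standard primal-dual pair for 'max c^T x s.t. A x <= b, x >= 0' is:
  Dual:  min b^T y  s.t.  A^T y >= c,  y >= 0.

So the dual LP is:
  minimize  11y1 + 7y2 + 3y3 + 19y4
  subject to:
    y1 + y3 + y4 >= 3
    y2 + y3 + 3y4 >= 4
    y1, y2, y3, y4 >= 0

Solving the primal: x* = (0, 3).
  primal value c^T x* = 12.
Solving the dual: y* = (0, 0, 4, 0).
  dual value b^T y* = 12.
Strong duality: c^T x* = b^T y*. Confirmed.

12


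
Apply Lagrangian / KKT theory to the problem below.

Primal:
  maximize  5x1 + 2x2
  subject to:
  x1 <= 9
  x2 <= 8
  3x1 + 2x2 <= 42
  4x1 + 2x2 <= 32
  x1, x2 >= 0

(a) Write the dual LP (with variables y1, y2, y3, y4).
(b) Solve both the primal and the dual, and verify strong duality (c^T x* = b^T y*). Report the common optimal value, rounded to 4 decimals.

The standard primal-dual pair for 'max c^T x s.t. A x <= b, x >= 0' is:
  Dual:  min b^T y  s.t.  A^T y >= c,  y >= 0.

So the dual LP is:
  minimize  9y1 + 8y2 + 42y3 + 32y4
  subject to:
    y1 + 3y3 + 4y4 >= 5
    y2 + 2y3 + 2y4 >= 2
    y1, y2, y3, y4 >= 0

Solving the primal: x* = (8, 0).
  primal value c^T x* = 40.
Solving the dual: y* = (0, 0, 0, 1.25).
  dual value b^T y* = 40.
Strong duality: c^T x* = b^T y*. Confirmed.

40


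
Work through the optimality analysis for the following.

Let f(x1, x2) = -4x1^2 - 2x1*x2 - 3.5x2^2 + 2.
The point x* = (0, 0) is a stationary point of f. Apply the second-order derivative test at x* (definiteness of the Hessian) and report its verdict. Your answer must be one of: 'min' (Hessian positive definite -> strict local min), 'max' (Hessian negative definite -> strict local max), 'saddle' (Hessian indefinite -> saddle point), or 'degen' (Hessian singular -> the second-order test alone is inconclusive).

Compute the Hessian H = grad^2 f:
  H = [[-8, -2], [-2, -7]]
Verify stationarity: grad f(x*) = H x* + g = (0, 0).
Eigenvalues of H: -9.5616, -5.4384.
Both eigenvalues < 0, so H is negative definite -> x* is a strict local max.

max


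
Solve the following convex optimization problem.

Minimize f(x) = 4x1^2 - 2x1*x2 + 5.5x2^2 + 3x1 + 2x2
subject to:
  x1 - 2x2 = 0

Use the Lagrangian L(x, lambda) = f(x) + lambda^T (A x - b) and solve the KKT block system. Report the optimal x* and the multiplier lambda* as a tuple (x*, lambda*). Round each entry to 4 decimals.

Form the Lagrangian:
  L(x, lambda) = (1/2) x^T Q x + c^T x + lambda^T (A x - b)
Stationarity (grad_x L = 0): Q x + c + A^T lambda = 0.
Primal feasibility: A x = b.

This gives the KKT block system:
  [ Q   A^T ] [ x     ]   [-c ]
  [ A    0  ] [ lambda ] = [ b ]

Solving the linear system:
  x*      = (-0.4571, -0.2286)
  lambda* = (0.2)
  f(x*)   = -0.9143

x* = (-0.4571, -0.2286), lambda* = (0.2)


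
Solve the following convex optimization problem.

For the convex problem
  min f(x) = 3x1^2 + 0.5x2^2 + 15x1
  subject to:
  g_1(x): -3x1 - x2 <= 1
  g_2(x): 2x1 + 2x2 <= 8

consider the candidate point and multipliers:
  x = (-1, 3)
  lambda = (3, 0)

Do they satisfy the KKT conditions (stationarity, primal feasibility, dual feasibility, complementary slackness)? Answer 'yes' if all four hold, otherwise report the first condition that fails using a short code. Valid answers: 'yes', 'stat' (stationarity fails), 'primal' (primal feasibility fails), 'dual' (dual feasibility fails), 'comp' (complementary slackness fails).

Gradient of f: grad f(x) = Q x + c = (9, 3)
Constraint values g_i(x) = a_i^T x - b_i:
  g_1((-1, 3)) = -1
  g_2((-1, 3)) = -4
Stationarity residual: grad f(x) + sum_i lambda_i a_i = (0, 0)
  -> stationarity OK
Primal feasibility (all g_i <= 0): OK
Dual feasibility (all lambda_i >= 0): OK
Complementary slackness (lambda_i * g_i(x) = 0 for all i): FAILS

Verdict: the first failing condition is complementary_slackness -> comp.

comp


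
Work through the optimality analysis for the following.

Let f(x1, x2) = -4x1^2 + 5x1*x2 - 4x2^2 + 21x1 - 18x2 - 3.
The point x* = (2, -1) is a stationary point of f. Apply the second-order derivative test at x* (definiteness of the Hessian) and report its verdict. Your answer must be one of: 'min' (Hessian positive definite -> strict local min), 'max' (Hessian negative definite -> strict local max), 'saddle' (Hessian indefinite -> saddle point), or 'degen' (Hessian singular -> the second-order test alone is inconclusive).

Compute the Hessian H = grad^2 f:
  H = [[-8, 5], [5, -8]]
Verify stationarity: grad f(x*) = H x* + g = (0, 0).
Eigenvalues of H: -13, -3.
Both eigenvalues < 0, so H is negative definite -> x* is a strict local max.

max


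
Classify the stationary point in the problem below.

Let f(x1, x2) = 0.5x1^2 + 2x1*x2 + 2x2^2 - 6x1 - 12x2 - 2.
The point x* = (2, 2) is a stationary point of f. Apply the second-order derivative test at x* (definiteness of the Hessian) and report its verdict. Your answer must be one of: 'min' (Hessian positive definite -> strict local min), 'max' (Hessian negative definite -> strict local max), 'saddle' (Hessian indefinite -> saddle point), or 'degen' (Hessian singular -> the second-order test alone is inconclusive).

Compute the Hessian H = grad^2 f:
  H = [[1, 2], [2, 4]]
Verify stationarity: grad f(x*) = H x* + g = (0, 0).
Eigenvalues of H: 0, 5.
H has a zero eigenvalue (singular; positive semidefinite but not definite), so H is neither positive definite, negative definite, nor indefinite. The second-order test alone is inconclusive -> degen.
(Indeed, f is constant along the null direction of H through x*, so x* is not a strict local extremum.)

degen


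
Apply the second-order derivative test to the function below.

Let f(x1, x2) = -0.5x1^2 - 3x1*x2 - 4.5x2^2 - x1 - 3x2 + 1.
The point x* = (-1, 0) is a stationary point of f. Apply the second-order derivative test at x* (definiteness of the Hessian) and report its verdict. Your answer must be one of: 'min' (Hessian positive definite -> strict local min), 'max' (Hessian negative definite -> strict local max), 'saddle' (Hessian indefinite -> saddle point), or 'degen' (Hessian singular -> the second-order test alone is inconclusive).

Compute the Hessian H = grad^2 f:
  H = [[-1, -3], [-3, -9]]
Verify stationarity: grad f(x*) = H x* + g = (0, 0).
Eigenvalues of H: -10, 0.
H has a zero eigenvalue (singular; negative semidefinite but not definite), so H is neither positive definite, negative definite, nor indefinite. The second-order test alone is inconclusive -> degen.
(Indeed, f is constant along the null direction of H through x*, so x* is not a strict local extremum.)

degen


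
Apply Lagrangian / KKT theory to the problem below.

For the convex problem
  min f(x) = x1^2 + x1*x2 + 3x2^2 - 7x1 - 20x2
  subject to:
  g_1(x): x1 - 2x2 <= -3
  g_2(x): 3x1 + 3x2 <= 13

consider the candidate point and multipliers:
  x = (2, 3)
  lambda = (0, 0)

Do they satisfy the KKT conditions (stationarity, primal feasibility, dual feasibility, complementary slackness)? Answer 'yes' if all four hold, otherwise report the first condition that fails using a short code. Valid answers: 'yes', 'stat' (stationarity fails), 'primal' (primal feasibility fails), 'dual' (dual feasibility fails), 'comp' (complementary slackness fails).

Gradient of f: grad f(x) = Q x + c = (0, 0)
Constraint values g_i(x) = a_i^T x - b_i:
  g_1((2, 3)) = -1
  g_2((2, 3)) = 2
Stationarity residual: grad f(x) + sum_i lambda_i a_i = (0, 0)
  -> stationarity OK
Primal feasibility (all g_i <= 0): FAILS
Dual feasibility (all lambda_i >= 0): OK
Complementary slackness (lambda_i * g_i(x) = 0 for all i): OK

Verdict: the first failing condition is primal_feasibility -> primal.

primal


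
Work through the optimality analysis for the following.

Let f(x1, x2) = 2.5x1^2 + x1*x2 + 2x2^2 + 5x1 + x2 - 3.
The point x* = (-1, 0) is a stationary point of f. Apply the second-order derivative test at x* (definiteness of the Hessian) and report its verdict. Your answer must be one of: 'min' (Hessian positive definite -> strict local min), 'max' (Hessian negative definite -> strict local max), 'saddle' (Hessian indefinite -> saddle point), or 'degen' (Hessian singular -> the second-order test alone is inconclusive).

Compute the Hessian H = grad^2 f:
  H = [[5, 1], [1, 4]]
Verify stationarity: grad f(x*) = H x* + g = (0, 0).
Eigenvalues of H: 3.382, 5.618.
Both eigenvalues > 0, so H is positive definite -> x* is a strict local min.

min


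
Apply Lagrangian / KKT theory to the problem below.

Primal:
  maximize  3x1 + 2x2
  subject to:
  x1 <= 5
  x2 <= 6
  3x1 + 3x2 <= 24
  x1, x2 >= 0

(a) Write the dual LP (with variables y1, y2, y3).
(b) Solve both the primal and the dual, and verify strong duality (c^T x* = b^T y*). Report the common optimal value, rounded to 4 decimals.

The standard primal-dual pair for 'max c^T x s.t. A x <= b, x >= 0' is:
  Dual:  min b^T y  s.t.  A^T y >= c,  y >= 0.

So the dual LP is:
  minimize  5y1 + 6y2 + 24y3
  subject to:
    y1 + 3y3 >= 3
    y2 + 3y3 >= 2
    y1, y2, y3 >= 0

Solving the primal: x* = (5, 3).
  primal value c^T x* = 21.
Solving the dual: y* = (1, 0, 0.6667).
  dual value b^T y* = 21.
Strong duality: c^T x* = b^T y*. Confirmed.

21


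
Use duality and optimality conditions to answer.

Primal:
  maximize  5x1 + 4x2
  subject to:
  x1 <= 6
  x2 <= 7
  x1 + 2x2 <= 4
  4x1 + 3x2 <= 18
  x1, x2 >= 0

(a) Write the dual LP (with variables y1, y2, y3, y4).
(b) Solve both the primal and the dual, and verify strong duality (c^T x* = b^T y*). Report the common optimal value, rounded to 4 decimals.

The standard primal-dual pair for 'max c^T x s.t. A x <= b, x >= 0' is:
  Dual:  min b^T y  s.t.  A^T y >= c,  y >= 0.

So the dual LP is:
  minimize  6y1 + 7y2 + 4y3 + 18y4
  subject to:
    y1 + y3 + 4y4 >= 5
    y2 + 2y3 + 3y4 >= 4
    y1, y2, y3, y4 >= 0

Solving the primal: x* = (4, 0).
  primal value c^T x* = 20.
Solving the dual: y* = (0, 0, 5, 0).
  dual value b^T y* = 20.
Strong duality: c^T x* = b^T y*. Confirmed.

20


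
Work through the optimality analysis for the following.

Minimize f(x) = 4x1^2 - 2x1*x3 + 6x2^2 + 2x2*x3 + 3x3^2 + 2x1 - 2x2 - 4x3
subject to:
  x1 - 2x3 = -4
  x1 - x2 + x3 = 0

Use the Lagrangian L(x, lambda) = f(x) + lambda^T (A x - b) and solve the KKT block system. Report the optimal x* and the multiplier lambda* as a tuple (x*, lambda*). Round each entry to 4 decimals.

Form the Lagrangian:
  L(x, lambda) = (1/2) x^T Q x + c^T x + lambda^T (A x - b)
Stationarity (grad_x L = 0): Q x + c + A^T lambda = 0.
Primal feasibility: A x = b.

This gives the KKT block system:
  [ Q   A^T ] [ x     ]   [-c ]
  [ A    0  ] [ lambda ] = [ b ]

Solving the linear system:
  x*      = (-1.1467, 0.28, 1.4267)
  lambda* = (5.8133, 4.2133)
  f(x*)   = 7.3467

x* = (-1.1467, 0.28, 1.4267), lambda* = (5.8133, 4.2133)


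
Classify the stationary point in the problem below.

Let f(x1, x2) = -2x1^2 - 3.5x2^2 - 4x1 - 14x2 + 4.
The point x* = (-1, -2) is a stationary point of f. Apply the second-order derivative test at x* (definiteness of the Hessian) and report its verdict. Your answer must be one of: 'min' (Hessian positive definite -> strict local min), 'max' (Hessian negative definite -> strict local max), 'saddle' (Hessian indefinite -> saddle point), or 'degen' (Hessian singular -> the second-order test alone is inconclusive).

Compute the Hessian H = grad^2 f:
  H = [[-4, 0], [0, -7]]
Verify stationarity: grad f(x*) = H x* + g = (0, 0).
Eigenvalues of H: -7, -4.
Both eigenvalues < 0, so H is negative definite -> x* is a strict local max.

max


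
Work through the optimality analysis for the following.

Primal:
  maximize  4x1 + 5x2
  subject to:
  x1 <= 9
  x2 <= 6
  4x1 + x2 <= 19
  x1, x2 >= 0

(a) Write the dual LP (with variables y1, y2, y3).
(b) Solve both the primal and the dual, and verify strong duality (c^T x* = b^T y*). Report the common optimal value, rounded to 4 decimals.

The standard primal-dual pair for 'max c^T x s.t. A x <= b, x >= 0' is:
  Dual:  min b^T y  s.t.  A^T y >= c,  y >= 0.

So the dual LP is:
  minimize  9y1 + 6y2 + 19y3
  subject to:
    y1 + 4y3 >= 4
    y2 + y3 >= 5
    y1, y2, y3 >= 0

Solving the primal: x* = (3.25, 6).
  primal value c^T x* = 43.
Solving the dual: y* = (0, 4, 1).
  dual value b^T y* = 43.
Strong duality: c^T x* = b^T y*. Confirmed.

43


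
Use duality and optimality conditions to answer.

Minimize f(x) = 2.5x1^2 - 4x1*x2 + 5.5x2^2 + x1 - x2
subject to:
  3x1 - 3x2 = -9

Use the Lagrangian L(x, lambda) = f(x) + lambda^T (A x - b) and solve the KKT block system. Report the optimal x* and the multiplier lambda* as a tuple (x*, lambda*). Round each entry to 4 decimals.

Form the Lagrangian:
  L(x, lambda) = (1/2) x^T Q x + c^T x + lambda^T (A x - b)
Stationarity (grad_x L = 0): Q x + c + A^T lambda = 0.
Primal feasibility: A x = b.

This gives the KKT block system:
  [ Q   A^T ] [ x     ]   [-c ]
  [ A    0  ] [ lambda ] = [ b ]

Solving the linear system:
  x*      = (-2.625, 0.375)
  lambda* = (4.5417)
  f(x*)   = 18.9375

x* = (-2.625, 0.375), lambda* = (4.5417)


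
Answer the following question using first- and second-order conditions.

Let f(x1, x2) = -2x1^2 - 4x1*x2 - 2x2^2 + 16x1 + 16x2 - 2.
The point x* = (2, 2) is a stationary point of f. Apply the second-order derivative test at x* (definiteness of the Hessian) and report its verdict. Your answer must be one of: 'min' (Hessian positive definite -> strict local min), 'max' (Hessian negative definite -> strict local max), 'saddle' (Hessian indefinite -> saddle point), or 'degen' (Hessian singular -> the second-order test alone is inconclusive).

Compute the Hessian H = grad^2 f:
  H = [[-4, -4], [-4, -4]]
Verify stationarity: grad f(x*) = H x* + g = (0, 0).
Eigenvalues of H: -8, 0.
H has a zero eigenvalue (singular; negative semidefinite but not definite), so H is neither positive definite, negative definite, nor indefinite. The second-order test alone is inconclusive -> degen.
(Indeed, f is constant along the null direction of H through x*, so x* is not a strict local extremum.)

degen


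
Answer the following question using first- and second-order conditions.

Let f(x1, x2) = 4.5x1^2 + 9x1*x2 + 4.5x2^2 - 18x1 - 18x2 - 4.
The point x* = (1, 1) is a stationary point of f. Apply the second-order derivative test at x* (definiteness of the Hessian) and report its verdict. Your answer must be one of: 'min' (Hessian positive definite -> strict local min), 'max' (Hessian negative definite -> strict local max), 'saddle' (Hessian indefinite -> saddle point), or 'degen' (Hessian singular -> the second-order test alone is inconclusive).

Compute the Hessian H = grad^2 f:
  H = [[9, 9], [9, 9]]
Verify stationarity: grad f(x*) = H x* + g = (0, 0).
Eigenvalues of H: 0, 18.
H has a zero eigenvalue (singular; positive semidefinite but not definite), so H is neither positive definite, negative definite, nor indefinite. The second-order test alone is inconclusive -> degen.
(Indeed, f is constant along the null direction of H through x*, so x* is not a strict local extremum.)

degen
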